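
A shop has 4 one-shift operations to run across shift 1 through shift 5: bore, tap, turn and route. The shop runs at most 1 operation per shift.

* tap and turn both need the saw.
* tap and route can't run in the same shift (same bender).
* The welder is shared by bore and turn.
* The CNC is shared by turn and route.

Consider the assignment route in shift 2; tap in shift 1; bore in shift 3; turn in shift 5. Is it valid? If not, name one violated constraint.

Yes

The shop runs at most 1 operation per shift — holds.
tap and turn both need the saw — holds.
tap and route can't run in the same shift (same bender) — holds.
The CNC is shared by turn and route — holds.
The welder is shared by bore and turn — holds.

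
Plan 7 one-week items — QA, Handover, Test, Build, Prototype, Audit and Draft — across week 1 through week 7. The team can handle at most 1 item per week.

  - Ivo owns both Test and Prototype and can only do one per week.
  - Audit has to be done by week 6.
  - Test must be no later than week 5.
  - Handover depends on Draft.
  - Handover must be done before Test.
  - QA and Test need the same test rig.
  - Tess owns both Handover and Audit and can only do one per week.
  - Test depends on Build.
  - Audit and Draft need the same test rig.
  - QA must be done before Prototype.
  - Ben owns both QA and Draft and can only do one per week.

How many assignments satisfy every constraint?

30

Splitting on Handover: it can be week 2 (6), week 3 (12), week 4 (12). Listing each branch's schedules as (QA, Test, Build, Prototype, Audit, Draft) by week number:
Handover=week 2: (3,5,4,7,6,1) (4,5,3,7,6,1) (5,4,3,7,6,1) (6,4,3,7,5,1) (6,5,3,7,4,1) (6,5,4,7,3,1) — 6.
Handover=week 3: (1,5,4,7,6,2) (2,5,4,7,6,1) (4,5,1,7,6,2) (4,5,2,7,6,1) (5,4,1,7,6,2) (5,4,2,7,6,1) (6,4,1,7,5,2) (6,4,2,7,5,1) (6,5,1,7,4,2) (6,5,2,7,4,1) (6,5,4,7,1,2) (6,5,4,7,2,1) — 12.
Handover=week 4: (1,5,2,7,6,3) (1,5,3,7,6,2) (2,5,1,7,6,3) (2,5,3,7,6,1) (3,5,1,7,6,2) (3,5,2,7,6,1) (6,5,1,7,2,3) (6,5,1,7,3,2) (6,5,2,7,1,3) (6,5,2,7,3,1) (6,5,3,7,1,2) (6,5,3,7,2,1) — 12.
Summing: 6 + 12 + 12 = 30.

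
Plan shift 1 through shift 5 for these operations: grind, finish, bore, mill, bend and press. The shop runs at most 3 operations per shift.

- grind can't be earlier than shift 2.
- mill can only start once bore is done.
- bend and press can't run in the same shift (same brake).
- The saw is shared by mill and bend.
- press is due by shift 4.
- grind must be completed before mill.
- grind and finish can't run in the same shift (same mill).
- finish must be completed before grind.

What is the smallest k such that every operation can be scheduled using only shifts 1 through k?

The precedence chain requires at least 3 distinct shifts.
With at most 3 per shift and 6 operations, at least 2 shifts are needed.
3 works (last occupied shift: shift 3): for example bore in shift 1; press in shift 2; mill in shift 3; bend in shift 1; grind in shift 2; finish in shift 1.

3 shifts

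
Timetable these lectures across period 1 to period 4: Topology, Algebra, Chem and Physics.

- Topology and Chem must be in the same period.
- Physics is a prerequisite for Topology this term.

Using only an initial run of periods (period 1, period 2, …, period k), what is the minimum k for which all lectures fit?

2 periods

The precedence chain requires at least 2 distinct periods.
2 works (last occupied period: period 2): for example Algebra -> period 1, Topology -> period 2, Chem -> period 2, Physics -> period 1.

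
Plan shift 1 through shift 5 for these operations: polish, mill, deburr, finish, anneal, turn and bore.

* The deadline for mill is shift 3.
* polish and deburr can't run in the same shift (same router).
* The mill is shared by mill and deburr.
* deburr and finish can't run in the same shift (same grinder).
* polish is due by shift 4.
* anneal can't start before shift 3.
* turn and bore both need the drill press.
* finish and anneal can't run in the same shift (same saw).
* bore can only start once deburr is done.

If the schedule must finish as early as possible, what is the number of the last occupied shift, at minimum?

shift 3

The precedence chain requires at least 2 distinct shifts.
anneal can't be placed before shift 3, so the schedule must run through at least shift 3.
3 works (last occupied shift: shift 3): for example deburr in shift 1, turn in shift 1, bore in shift 2, mill in shift 2, anneal in shift 3, polish in shift 2, finish in shift 2.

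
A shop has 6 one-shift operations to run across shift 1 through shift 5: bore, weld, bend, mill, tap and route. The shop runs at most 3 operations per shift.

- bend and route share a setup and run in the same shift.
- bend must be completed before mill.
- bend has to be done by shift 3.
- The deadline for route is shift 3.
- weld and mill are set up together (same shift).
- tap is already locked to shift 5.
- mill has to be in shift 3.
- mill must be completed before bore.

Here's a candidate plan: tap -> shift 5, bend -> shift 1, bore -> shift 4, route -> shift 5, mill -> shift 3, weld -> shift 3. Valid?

bend has to be done by shift 3 — holds.
tap is already locked to shift 5 — holds.
The shop runs at most 3 operations per shift — holds.
bend and route share a setup and run in the same shift — violated.
weld and mill are set up together (same shift) — holds.
mill must be completed before bore — holds.
The deadline for route is shift 3 — violated.
bend must be completed before mill — holds.
mill has to be in shift 3 — holds.

Invalid. The deadline for route is shift 3.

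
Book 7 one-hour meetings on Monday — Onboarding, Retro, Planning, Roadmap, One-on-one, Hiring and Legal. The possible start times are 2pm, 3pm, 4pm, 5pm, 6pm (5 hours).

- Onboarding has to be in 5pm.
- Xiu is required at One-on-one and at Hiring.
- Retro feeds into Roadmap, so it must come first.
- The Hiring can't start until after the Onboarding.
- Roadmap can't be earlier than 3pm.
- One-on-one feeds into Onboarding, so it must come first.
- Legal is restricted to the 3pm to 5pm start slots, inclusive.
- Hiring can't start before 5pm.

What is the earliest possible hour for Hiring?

6pm

Hiring is available from 5pm; precedence pushes Hiring to at least 6pm.
Hiring at 6pm is achievable: Onboarding -> 5pm; Planning -> 2pm; Hiring -> 6pm; Retro -> 2pm; Roadmap -> 3pm; One-on-one -> 2pm; Legal -> 3pm.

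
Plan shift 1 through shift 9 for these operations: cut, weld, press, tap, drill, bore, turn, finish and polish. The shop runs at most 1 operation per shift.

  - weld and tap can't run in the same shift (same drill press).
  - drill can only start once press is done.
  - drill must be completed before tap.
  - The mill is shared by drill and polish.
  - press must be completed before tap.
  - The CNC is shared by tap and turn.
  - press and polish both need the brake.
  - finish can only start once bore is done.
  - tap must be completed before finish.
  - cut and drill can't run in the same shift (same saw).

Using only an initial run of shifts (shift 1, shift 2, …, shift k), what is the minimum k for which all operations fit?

The precedence chain requires at least 4 distinct shifts.
With at most 1 per shift and 9 operations, at least 9 shifts are needed.
9 works (last occupied shift: shift 9): for example finish=shift 5, bore=shift 4, press=shift 1, drill=shift 2, weld=shift 7, cut=shift 6, turn=shift 8, polish=shift 9, tap=shift 3.

9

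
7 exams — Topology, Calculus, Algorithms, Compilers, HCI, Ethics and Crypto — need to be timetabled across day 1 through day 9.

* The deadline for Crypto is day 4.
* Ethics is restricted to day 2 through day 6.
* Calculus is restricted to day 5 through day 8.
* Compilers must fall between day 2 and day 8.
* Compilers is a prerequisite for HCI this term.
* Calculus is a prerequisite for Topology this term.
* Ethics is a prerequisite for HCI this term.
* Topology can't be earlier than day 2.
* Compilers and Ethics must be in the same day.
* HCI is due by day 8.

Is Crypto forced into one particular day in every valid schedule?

Crypto can be day 1 (e.g. Compilers -> day 2; Topology -> day 6; Crypto -> day 1; Ethics -> day 2; Algorithms -> day 1; HCI -> day 3; Calculus -> day 5) or day 2 (e.g. Calculus=day 5; Topology=day 6; Ethics=day 2; Compilers=day 2; HCI=day 3; Crypto=day 2; Algorithms=day 1).

No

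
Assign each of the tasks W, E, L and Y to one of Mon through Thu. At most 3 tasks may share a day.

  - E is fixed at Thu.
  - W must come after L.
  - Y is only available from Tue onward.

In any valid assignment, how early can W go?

Tue

Precedence pushes W to at least Tue.
W at Tue is achievable: L=Mon, Y=Tue, E=Thu, W=Tue.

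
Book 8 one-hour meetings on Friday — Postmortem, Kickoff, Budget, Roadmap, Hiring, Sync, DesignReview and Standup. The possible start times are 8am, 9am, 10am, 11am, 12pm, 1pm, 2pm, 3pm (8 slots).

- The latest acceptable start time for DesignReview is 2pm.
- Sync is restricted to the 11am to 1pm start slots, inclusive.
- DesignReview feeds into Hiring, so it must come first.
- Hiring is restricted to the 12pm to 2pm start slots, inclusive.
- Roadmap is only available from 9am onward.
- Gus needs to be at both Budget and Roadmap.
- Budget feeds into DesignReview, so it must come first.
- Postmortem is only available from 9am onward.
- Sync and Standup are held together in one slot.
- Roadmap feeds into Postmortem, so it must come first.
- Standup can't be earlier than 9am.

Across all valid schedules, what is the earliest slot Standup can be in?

11am

Standup is available from 9am; Standup must be in the same slot as Sync, which can't be before 11am, so Standup is at least 11am; Standup must be in the same slot as Sync, which can't be after 1pm, so Standup is at most 1pm.
Standup at 11am is achievable: Kickoff -> 8am, Postmortem -> 10am, Budget -> 8am, Standup -> 11am, Hiring -> 12pm, Roadmap -> 9am, Sync -> 11am, DesignReview -> 9am.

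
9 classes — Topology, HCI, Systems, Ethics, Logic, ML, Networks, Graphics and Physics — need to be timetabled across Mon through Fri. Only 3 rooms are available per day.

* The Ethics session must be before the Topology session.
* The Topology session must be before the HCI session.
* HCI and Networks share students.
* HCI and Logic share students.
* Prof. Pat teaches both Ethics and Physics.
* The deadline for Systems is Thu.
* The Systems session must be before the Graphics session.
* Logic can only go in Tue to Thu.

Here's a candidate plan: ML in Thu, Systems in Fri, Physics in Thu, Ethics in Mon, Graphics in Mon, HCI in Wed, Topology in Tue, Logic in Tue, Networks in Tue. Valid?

The Topology session must be before the HCI session — holds.
The deadline for Systems is Thu — violated.
Logic can only go in Tue to Thu — holds.
HCI and Logic share students — holds.
The Systems session must be before the Graphics session — violated.
The Ethics session must be before the Topology session — holds.
Prof. Pat teaches both Ethics and Physics — holds.
HCI and Networks share students — holds.
Only 3 rooms are available per day — holds.

No. The Systems session must be before the Graphics session is not satisfied.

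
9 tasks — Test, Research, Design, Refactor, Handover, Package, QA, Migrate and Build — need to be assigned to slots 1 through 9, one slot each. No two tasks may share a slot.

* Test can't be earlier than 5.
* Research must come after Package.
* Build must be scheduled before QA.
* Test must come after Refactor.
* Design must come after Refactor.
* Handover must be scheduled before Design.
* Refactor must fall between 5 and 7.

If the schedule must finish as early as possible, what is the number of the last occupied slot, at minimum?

slot 9

The precedence chain requires at least 2 distinct slots.
With at most 1 per slot and 9 tasks, at least 9 slots are needed.
Propagating the time windows through the other constraints, Test can't land before 6, so the schedule must run through at least slot 6.
9 works (last occupied slot: 9): for example Test -> 6; Design -> 7; Research -> 2; Migrate -> 9; Refactor -> 5; Package -> 1; QA -> 8; Build -> 4; Handover -> 3.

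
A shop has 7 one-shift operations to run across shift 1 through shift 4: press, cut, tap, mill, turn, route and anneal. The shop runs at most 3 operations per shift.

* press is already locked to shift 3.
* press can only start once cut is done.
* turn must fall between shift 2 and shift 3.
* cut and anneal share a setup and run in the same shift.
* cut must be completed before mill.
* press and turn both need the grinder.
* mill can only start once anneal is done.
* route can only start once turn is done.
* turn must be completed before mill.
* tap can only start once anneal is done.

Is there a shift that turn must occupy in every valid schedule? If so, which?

turn's window is shift 2–shift 3.
press is fixed at shift 3, and turn can't share a shift with press.
So turn must be shift 2.

shift 2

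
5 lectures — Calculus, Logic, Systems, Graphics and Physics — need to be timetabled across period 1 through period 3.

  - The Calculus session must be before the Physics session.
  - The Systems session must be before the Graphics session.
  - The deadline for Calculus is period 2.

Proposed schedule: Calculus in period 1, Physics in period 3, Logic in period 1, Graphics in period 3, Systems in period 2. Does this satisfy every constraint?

The deadline for Calculus is period 2 — holds.
The Systems session must be before the Graphics session — holds.
The Calculus session must be before the Physics session — holds.

Valid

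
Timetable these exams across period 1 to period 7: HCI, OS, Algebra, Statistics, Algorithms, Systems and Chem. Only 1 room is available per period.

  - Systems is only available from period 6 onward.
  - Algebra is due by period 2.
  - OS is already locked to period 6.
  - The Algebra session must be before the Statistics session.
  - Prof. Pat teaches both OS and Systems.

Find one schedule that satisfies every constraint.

OS=period 6; Algorithms=period 4; Algebra=period 1; Statistics=period 2; HCI=period 3; Chem=period 5; Systems=period 7

Checking: Algebra(period 1) before Statistics(period 2); OS(period 6) != Systems(period 7); Algebra=period 1 in [period 1,period 2]; OS=period 6 in [period 6,period 6]; Systems=period 7 in [period 6,period 7]; max 1 per period (cap 1).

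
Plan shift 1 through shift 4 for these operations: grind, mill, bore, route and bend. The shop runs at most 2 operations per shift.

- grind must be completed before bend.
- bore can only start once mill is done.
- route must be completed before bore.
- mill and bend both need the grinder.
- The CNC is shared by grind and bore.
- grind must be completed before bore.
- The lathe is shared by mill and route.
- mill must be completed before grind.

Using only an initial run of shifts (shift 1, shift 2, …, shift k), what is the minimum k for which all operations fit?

3 shifts

The precedence chain requires at least 3 distinct shifts.
With at most 2 per shift and 5 operations, at least 3 shifts are needed.
3 works (last occupied shift: shift 3): for example bore -> shift 3; grind -> shift 2; route -> shift 2; mill -> shift 1; bend -> shift 3.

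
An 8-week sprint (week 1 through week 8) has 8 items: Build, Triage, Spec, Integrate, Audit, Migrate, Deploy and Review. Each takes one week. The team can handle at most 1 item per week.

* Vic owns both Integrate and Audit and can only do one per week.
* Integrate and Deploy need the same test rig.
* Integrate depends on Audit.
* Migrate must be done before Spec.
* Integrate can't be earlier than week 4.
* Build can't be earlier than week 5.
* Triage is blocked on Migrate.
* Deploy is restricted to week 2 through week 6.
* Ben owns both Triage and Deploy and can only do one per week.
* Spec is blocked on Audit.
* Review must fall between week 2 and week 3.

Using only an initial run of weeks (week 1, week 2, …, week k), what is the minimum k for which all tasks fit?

The precedence chain requires at least 2 distinct weeks.
With at most 1 per week and 8 tasks, at least 8 weeks are needed.
Build can't be placed before week 5, so the schedule must run through at least week 5.
8 works (last occupied week: week 8): for example Triage in week 8, Migrate in week 6, Spec in week 7, Audit in week 1, Review in week 2, Deploy in week 3, Integrate in week 4, Build in week 5.

8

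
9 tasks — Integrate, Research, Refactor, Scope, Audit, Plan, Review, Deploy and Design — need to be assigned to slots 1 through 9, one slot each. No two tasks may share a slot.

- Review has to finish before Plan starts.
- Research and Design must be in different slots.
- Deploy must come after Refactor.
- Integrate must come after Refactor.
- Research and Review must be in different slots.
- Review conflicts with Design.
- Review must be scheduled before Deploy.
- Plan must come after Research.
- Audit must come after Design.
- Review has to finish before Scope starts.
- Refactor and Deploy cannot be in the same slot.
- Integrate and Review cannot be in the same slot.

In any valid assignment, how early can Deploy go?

Precedence pushes Deploy to at least 2.
Deploy at 3 is achievable: Deploy in 3; Plan in 5; Design in 8; Review in 1; Audit in 9; Scope in 7; Refactor in 2; Research in 4; Integrate in 6.
Nothing earlier works — the conflict and capacity constraints rule out every slot before 3.

3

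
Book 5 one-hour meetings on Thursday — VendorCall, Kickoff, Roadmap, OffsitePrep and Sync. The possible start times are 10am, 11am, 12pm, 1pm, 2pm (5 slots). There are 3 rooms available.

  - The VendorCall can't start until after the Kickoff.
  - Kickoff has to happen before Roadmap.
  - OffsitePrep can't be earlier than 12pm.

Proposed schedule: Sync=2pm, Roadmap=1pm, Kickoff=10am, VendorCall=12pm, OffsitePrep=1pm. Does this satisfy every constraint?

Yes, all constraints hold

The VendorCall can't start until after the Kickoff — holds.
Kickoff has to happen before Roadmap — holds.
OffsitePrep can't be earlier than 12pm — holds.
There are 3 rooms available — holds.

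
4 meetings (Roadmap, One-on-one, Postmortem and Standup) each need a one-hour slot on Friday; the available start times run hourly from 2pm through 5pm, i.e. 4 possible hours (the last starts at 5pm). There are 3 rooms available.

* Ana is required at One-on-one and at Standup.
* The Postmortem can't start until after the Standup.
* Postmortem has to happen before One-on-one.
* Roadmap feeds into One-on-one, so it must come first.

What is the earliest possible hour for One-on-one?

4pm

Precedence pushes One-on-one to at least 4pm.
One-on-one at 4pm is achievable: Postmortem -> 3pm, Standup -> 2pm, One-on-one -> 4pm, Roadmap -> 2pm.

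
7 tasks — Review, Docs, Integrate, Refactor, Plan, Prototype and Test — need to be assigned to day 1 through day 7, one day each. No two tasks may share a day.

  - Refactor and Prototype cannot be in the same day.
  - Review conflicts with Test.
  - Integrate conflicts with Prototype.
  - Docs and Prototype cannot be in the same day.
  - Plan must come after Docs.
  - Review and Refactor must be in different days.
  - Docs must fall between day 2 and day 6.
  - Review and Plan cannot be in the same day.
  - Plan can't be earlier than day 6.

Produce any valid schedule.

Integrate -> day 3; Test -> day 7; Plan -> day 6; Review -> day 1; Prototype -> day 5; Docs -> day 2; Refactor -> day 4

Checking: Docs(day 2) before Plan(day 6); Docs(day 2) != Prototype(day 5); Review(day 1) != Plan(day 6); Refactor(day 4) != Prototype(day 5); Review(day 1) != Refactor(day 4); Integrate(day 3) != Prototype(day 5); Review(day 1) != Test(day 7); Docs=day 2 in [day 2,day 6]; Plan=day 6 in [day 6,day 7]; max 1 per day (cap 1).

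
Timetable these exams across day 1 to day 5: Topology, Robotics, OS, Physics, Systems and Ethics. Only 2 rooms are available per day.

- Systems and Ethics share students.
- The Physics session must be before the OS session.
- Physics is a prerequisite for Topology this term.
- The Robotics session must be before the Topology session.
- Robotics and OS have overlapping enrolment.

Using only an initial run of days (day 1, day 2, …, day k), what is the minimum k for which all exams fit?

3 days

The precedence chain requires at least 2 distinct days.
With at most 2 per day and 6 exams, at least 3 days are needed.
3 works (last occupied day: day 3): for example Topology in day 2, Physics in day 1, Ethics in day 3, Robotics in day 1, Systems in day 2, OS in day 3.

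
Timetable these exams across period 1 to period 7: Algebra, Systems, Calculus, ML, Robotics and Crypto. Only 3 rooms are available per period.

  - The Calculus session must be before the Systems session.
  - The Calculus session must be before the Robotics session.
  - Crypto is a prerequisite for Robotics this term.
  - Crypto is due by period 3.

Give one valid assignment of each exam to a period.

Systems in period 2; Robotics in period 2; Calculus in period 1; Algebra in period 1; Crypto in period 1; ML in period 2

Checking: Calculus(period 1) before Robotics(period 2); Calculus(period 1) before Systems(period 2); Crypto(period 1) before Robotics(period 2); Crypto=period 1 in [period 1,period 3]; max 3 per period (cap 3).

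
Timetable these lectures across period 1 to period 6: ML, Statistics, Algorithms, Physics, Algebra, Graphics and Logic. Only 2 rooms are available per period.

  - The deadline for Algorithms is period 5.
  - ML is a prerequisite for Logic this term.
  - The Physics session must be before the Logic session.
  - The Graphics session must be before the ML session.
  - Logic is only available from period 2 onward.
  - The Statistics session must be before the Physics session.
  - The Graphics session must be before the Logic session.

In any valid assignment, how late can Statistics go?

Downstream work caps Statistics at period 4.
Statistics at period 4 is achievable: Logic=period 6, Statistics=period 4, Algorithms=period 1, ML=period 2, Graphics=period 1, Physics=period 5, Algebra=period 2.

period 4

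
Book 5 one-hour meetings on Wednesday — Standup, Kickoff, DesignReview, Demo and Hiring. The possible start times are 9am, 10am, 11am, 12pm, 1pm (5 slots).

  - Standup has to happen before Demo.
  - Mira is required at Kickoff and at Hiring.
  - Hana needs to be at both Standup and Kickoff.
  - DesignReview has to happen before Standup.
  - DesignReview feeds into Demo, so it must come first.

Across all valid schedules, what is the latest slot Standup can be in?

Precedence pushes Standup to at least 10am; downstream work caps Standup at 12pm.
Standup at 12pm is achievable: Demo=1pm; Standup=12pm; Hiring=10am; Kickoff=9am; DesignReview=9am.

12pm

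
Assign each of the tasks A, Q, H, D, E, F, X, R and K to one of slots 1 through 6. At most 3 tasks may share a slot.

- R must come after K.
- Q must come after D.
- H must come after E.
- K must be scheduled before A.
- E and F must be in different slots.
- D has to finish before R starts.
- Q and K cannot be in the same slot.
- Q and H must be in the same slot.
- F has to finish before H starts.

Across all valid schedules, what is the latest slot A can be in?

6

Precedence pushes A to at least 2.
A at 6 is achievable: E in 1, R in 2, F in 2, A in 6, K in 1, H in 3, X in 2, Q in 3, D in 1.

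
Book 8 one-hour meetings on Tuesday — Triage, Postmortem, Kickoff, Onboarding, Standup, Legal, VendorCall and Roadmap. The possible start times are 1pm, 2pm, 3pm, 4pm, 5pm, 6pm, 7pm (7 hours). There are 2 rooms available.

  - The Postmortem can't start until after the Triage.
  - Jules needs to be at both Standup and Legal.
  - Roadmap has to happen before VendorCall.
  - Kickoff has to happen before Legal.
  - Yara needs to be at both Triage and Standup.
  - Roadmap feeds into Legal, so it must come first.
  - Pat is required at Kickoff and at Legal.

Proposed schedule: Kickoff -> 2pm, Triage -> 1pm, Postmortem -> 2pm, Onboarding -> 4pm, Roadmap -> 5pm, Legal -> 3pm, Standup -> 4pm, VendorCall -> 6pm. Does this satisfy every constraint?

No. Roadmap feeds into Legal, so it must come first is not satisfied.

Kickoff has to happen before Legal — holds.
Roadmap has to happen before VendorCall — holds.
Yara needs to be at both Triage and Standup — holds.
Jules needs to be at both Standup and Legal — holds.
The Postmortem can't start until after the Triage — holds.
There are 2 rooms available — holds.
Roadmap feeds into Legal, so it must come first — violated.
Pat is required at Kickoff and at Legal — holds.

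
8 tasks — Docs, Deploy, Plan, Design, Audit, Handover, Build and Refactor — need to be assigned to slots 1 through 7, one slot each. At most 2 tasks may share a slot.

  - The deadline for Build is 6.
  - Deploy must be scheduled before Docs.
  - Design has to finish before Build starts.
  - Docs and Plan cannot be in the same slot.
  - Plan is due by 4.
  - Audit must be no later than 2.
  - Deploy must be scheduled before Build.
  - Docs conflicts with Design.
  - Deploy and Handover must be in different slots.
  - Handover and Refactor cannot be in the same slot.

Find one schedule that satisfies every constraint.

Plan -> 1, Build -> 3, Refactor -> 5, Audit -> 1, Deploy -> 2, Handover -> 4, Design -> 2, Docs -> 3

Checking: Deploy(2) before Build(3); Design(2) before Build(3); Deploy(2) before Docs(3); Deploy(2) != Handover(4); Handover(4) != Refactor(5); Docs(3) != Design(2); Docs(3) != Plan(1); Build=3 in [1,6]; Plan=1 in [1,4]; Audit=1 in [1,2]; max 2 per slot (cap 2).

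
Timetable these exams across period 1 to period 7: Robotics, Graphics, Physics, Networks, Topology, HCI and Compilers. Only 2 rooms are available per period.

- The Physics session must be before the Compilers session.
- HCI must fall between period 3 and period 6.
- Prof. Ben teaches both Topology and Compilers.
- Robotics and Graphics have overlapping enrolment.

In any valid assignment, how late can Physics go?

Downstream work caps Physics at period 6.
Physics at period 6 is achievable: HCI=period 3, Graphics=period 2, Physics=period 6, Robotics=period 1, Compilers=period 7, Networks=period 1, Topology=period 2.

period 6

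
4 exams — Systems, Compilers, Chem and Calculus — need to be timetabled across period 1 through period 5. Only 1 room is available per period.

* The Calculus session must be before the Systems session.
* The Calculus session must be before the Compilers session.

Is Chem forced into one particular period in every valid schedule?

Chem can be period 1 (e.g. Chem in period 1, Systems in period 3, Compilers in period 4, Calculus in period 2) or period 2 (e.g. Calculus -> period 1; Chem -> period 2; Compilers -> period 4; Systems -> period 3).

No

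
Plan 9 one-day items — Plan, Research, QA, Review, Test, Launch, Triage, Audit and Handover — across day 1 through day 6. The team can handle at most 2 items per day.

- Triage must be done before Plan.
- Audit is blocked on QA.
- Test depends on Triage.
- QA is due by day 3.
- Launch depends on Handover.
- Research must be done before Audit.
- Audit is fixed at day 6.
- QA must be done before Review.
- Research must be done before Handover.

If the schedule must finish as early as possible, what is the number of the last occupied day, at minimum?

day 6

The precedence chain requires at least 3 distinct days.
With at most 2 per day and 9 tasks, at least 5 days are needed.
Audit can't be placed before day 6, so the schedule must run through at least day 6.
6 works (last occupied day: day 6): for example Triage=day 2, Research=day 1, Review=day 3, Handover=day 2, QA=day 1, Launch=day 4, Plan=day 3, Test=day 4, Audit=day 6.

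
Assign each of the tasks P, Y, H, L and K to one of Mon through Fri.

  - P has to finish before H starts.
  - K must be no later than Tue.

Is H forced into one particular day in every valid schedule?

H can be Tue (e.g. Y -> Mon, P -> Mon, K -> Mon, L -> Mon, H -> Tue) or Wed (e.g. K -> Mon; Y -> Mon; H -> Wed; L -> Mon; P -> Mon).

No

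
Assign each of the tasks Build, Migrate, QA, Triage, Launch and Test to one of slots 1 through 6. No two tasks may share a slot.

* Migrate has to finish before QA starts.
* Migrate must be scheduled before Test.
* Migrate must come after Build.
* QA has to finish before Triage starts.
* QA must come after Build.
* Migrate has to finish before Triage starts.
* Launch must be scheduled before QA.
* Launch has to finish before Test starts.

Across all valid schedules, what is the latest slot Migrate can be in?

3

Precedence pushes Migrate to at least 2; downstream work caps Migrate at 4.
Migrate at 3 is achievable: QA in 4; Migrate in 3; Triage in 5; Build in 1; Launch in 2; Test in 6.
Nothing later works — the capacity limit rule out every slot after 3.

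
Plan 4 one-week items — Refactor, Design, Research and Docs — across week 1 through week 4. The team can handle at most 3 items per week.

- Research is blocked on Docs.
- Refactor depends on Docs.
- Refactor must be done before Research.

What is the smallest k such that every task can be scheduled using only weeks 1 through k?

3 weeks

The precedence chain requires at least 3 distinct weeks.
With at most 3 per week and 4 tasks, at least 2 weeks are needed.
3 works (last occupied week: week 3): for example Refactor -> week 2, Research -> week 3, Design -> week 1, Docs -> week 1.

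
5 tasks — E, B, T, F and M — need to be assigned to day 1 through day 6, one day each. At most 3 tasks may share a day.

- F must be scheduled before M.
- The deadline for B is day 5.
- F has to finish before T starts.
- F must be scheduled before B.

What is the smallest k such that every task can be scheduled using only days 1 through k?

The precedence chain requires at least 2 distinct days.
With at most 3 per day and 5 tasks, at least 2 days are needed.
2 works (last occupied day: day 2): for example T -> day 2, F -> day 1, B -> day 2, E -> day 1, M -> day 2.

2 days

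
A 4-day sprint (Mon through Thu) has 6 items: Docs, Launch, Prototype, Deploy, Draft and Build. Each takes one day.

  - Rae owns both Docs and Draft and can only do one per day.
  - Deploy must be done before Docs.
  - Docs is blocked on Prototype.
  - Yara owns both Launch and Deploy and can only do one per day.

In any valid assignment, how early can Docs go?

Precedence pushes Docs to at least Tue.
Docs at Tue is achievable: Deploy -> Mon, Build -> Mon, Docs -> Tue, Draft -> Mon, Prototype -> Mon, Launch -> Tue.

Tue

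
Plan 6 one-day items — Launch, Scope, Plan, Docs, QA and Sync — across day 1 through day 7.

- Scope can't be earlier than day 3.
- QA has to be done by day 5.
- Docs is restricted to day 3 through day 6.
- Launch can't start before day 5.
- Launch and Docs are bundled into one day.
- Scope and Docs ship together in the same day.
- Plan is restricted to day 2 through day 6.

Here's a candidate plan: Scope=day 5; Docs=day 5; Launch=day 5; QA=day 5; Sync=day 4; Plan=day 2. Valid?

Yes

QA has to be done by day 5 — holds.
Scope and Docs ship together in the same day — holds.
Scope can't be earlier than day 3 — holds.
Launch can't start before day 5 — holds.
Docs is restricted to day 3 through day 6 — holds.
Plan is restricted to day 2 through day 6 — holds.
Launch and Docs are bundled into one day — holds.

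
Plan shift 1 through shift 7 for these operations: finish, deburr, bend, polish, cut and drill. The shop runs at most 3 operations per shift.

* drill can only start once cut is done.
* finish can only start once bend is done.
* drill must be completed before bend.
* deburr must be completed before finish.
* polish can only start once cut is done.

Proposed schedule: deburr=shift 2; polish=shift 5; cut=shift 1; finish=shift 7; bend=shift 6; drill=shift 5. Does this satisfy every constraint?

Valid

drill can only start once cut is done — holds.
finish can only start once bend is done — holds.
polish can only start once cut is done — holds.
drill must be completed before bend — holds.
The shop runs at most 3 operations per shift — holds.
deburr must be completed before finish — holds.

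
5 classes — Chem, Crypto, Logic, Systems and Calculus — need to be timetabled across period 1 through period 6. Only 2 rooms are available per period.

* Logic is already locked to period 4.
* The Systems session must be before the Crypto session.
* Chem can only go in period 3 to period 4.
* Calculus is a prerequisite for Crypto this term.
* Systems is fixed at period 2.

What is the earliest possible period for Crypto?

Precedence pushes Crypto to at least period 3.
Crypto at period 3 is achievable: Systems -> period 2; Calculus -> period 1; Crypto -> period 3; Chem -> period 3; Logic -> period 4.

period 3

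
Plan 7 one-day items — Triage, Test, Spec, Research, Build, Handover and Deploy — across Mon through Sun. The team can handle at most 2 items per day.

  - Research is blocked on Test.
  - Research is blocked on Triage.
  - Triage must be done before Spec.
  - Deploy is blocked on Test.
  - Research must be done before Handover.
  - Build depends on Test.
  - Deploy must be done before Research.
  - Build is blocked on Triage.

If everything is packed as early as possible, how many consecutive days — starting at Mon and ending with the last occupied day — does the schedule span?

4

The precedence chain requires at least 4 distinct days.
With at most 2 per day and 7 tasks, at least 4 days are needed.
4 works (last occupied day: Thu): for example Build=Tue; Triage=Mon; Handover=Thu; Research=Wed; Test=Mon; Deploy=Tue; Spec=Wed.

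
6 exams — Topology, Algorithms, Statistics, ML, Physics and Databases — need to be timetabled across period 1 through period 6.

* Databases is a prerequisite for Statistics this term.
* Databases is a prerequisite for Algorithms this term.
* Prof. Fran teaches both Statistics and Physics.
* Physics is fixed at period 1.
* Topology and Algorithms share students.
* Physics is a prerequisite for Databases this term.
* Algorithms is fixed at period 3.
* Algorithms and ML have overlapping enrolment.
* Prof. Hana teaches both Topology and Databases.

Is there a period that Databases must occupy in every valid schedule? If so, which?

period 2

Physics is fixed at period 1 and must come before Databases, so Databases is at least period 2.
Algorithms is fixed at period 3 and must come after Databases, so Databases is at most period 2.
So Databases must be period 2.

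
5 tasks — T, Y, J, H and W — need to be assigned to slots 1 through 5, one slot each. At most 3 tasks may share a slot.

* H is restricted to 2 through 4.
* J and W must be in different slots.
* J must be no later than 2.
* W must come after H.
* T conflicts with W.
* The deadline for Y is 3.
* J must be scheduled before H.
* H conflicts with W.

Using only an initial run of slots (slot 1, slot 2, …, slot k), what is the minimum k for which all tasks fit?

The precedence chain requires at least 3 distinct slots.
With at most 3 per slot and 5 tasks, at least 2 slots are needed.
3 works (last occupied slot: 3): for example W=3; Y=1; T=1; H=2; J=1.

3 slots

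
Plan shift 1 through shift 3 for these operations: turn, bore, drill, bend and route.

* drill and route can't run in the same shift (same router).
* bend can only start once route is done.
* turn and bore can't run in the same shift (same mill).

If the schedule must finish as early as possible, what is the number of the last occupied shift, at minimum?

The precedence chain requires at least 2 distinct shifts.
2 works (last occupied shift: shift 2): for example drill -> shift 2, bend -> shift 2, turn -> shift 1, route -> shift 1, bore -> shift 2.

2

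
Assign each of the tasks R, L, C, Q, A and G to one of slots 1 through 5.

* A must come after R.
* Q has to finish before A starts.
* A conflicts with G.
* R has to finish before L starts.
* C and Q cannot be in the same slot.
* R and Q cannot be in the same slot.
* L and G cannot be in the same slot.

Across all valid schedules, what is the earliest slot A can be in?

Precedence pushes A to at least 2.
A at 3 is achievable: A=3; Q=2; L=2; C=1; R=1; G=1.
Nothing earlier works — the conflict constraints rule out every slot before 3.

3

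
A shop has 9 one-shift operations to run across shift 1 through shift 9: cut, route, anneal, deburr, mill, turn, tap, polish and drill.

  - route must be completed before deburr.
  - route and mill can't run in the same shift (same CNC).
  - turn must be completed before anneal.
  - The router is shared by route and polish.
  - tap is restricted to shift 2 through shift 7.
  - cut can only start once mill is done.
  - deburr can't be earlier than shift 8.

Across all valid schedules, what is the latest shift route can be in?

Downstream work caps route at shift 8.
route at shift 8 is achievable: anneal=shift 2; deburr=shift 9; tap=shift 2; route=shift 8; mill=shift 1; cut=shift 2; polish=shift 1; turn=shift 1; drill=shift 1.

shift 8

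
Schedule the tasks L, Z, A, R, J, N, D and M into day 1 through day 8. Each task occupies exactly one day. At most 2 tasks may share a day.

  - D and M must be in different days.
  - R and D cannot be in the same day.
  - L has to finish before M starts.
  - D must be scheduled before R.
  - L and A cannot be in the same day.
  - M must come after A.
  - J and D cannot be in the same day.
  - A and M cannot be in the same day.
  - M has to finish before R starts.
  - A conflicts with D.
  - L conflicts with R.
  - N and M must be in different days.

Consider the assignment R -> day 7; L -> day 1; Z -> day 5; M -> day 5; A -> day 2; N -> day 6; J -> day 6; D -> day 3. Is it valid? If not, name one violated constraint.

D and M must be in different days — holds.
At most 2 tasks may share a day — holds.
L has to finish before M starts — holds.
R and D cannot be in the same day — holds.
N and M must be in different days — holds.
L and A cannot be in the same day — holds.
L conflicts with R — holds.
J and D cannot be in the same day — holds.
M must come after A — holds.
D must be scheduled before R — holds.
A and M cannot be in the same day — holds.
A conflicts with D — holds.
M has to finish before R starts — holds.

Yes, all constraints hold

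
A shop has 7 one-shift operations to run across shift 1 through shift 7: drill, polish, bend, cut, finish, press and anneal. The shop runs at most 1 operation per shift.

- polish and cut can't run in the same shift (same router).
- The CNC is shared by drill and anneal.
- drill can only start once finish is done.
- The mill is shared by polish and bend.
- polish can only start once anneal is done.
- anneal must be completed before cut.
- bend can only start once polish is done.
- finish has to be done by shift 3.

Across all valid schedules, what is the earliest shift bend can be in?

Precedence pushes bend to at least shift 3.
bend at shift 4 is achievable: cut -> shift 6, finish -> shift 1, bend -> shift 4, polish -> shift 3, anneal -> shift 2, drill -> shift 5, press -> shift 7.
Nothing earlier works — the conflict and capacity constraints rule out every shift before shift 4.

shift 4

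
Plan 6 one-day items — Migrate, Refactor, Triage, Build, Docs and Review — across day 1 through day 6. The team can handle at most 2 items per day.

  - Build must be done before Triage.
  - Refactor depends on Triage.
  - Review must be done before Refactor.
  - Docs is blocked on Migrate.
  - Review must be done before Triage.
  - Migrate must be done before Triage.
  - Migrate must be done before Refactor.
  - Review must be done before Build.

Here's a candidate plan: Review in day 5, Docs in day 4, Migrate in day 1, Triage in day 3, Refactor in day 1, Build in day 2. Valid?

No — it violates: Review must be done before Refactor

Docs is blocked on Migrate — holds.
Migrate must be done before Triage — holds.
Review must be done before Build — violated.
Build must be done before Triage — holds.
The team can handle at most 2 items per day — holds.
Review must be done before Refactor — violated.
Migrate must be done before Refactor — violated.
Review must be done before Triage — violated.
Refactor depends on Triage — violated.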